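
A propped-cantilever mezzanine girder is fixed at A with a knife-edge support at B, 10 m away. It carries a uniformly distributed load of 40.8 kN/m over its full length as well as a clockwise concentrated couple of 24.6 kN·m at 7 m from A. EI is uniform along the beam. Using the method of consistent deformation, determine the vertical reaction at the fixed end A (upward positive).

Choose R_B as the redundant. The primary structure is the cantilever fixed at A.
Downward deflection at the released point B due to the loads:
  UDL 40.8: wL⁴/(8EI) = 51000/EI
  clockwise couple 24.6 at a = 7: M₀a(2L − a)/(2EI) = 1119/EI
  δ_0 = 52119/EI
Flexibility coefficient — unit upward force at B: δ_{BB} = L³/(3EI) = 333.3/EI.
Compatibility at B: δ_0 − R_B·δ_{BB} = 0, so R_B = 52119/333.3 = 156.4 kN.
Vertical equilibrium: R_A = ΣP − R_B = 408 − 156.4 = 251.6 kN.

R_A = 251.6 kN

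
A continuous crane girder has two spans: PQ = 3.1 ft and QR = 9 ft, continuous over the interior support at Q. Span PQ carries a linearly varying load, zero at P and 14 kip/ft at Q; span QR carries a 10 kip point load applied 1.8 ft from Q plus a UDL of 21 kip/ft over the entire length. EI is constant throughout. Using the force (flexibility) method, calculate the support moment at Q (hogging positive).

Release continuity at Q by inserting a hinge; the redundant is the internal moment M_Q. The primary structure is two simply-supported spans PQ and QR.
End slopes at the hinge Q, treating each span as simply supported:
  span PQ: triangular load, peak 14: w₀L³/(45EI) = 9.268/EI
  span QR: point load 10 at a = 1.8: Pab(L + b)/(6LEI) = 38.88/EI
  span QR: UDL 21: wL³/(24EI) = 637.9/EI
  relative rotation θ_0 = (9.268 + 676.8)/EI = 686/EI
A unit hogging moment at Q produces rotation L₁/(3EI) + L₂/(3EI) = 4.033/EI.
Slope continuity at Q: θ_0 = M_Q·4.033/EI, so M_Q = 686/4.033 = 170.1 kip·ft (hogging).

M_Q = 170.1 kip·ft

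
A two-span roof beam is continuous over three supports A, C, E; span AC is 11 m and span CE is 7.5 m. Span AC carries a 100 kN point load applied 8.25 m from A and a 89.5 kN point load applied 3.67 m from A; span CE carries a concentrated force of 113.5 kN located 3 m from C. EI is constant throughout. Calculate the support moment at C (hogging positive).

M_C = 260.3 kN·m

Insert a hinge at C; M_C is the redundant, and each span becomes simply supported.
Discontinuity in slope at C on the released structure — sum the simple-span end rotations:
  span AC: point load 100 at a = 8.25: Pab(L + a)/(6LEI) = 661.7/EI
  span AC: point load 89.5 at a = 3.67: Pab(L + a)/(6LEI) = 535.2/EI
  span CE: point load 113.5 at a = 3: Pab(L + b)/(6LEI) = 408.6/EI
  relative rotation θ_0 = (1197 + 408.6)/EI = 1605/EI
A unit hogging moment at C produces rotation L₁/(3EI) + L₂/(3EI) = 6.167/EI.
Compatibility: M_C·(L₁+L₂)/(3EI) = θ_0, giving M_C = 260.3 kN·m (hogging).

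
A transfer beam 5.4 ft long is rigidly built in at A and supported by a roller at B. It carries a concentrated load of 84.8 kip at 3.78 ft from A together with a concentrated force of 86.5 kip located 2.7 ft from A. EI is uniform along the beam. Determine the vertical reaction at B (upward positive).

Release the roller at B. Primary structure: cantilever fixed at A.
Downward deflection at the released point B due to the loads:
  point load 84.8 at a = 3.78: Pa²(3L − a)/(6EI) = 2508/EI
  point load 86.5 at a = 2.7: Pa²(3L − a)/(6EI) = 1419/EI
  δ_0 = 3927/EI
Flexibility coefficient — unit upward force at B: δ_{BB} = L³/(3EI) = 52.49/EI.
The prop prevents deflection at B: R_B = δ_0/δ_{BB} = 3927/52.49 = 74.82 kip.

R_B = 74.82 kip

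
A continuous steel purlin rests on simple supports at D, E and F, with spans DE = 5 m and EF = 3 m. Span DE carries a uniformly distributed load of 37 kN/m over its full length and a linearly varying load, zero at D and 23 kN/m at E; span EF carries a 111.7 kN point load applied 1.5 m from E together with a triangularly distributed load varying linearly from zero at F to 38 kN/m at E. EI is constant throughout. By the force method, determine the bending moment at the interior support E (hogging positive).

M_E = 128.3 kN·m

Release continuity at E by inserting a hinge; the redundant is the internal moment M_E. The primary structure is two simply-supported spans DE and EF.
Discontinuity in slope at E on the released structure — sum the simple-span end rotations:
  span DE: UDL 37: wL³/(24EI) = 192.7/EI
  span DE: triangular load, peak 23: w₀L³/(45EI) = 63.89/EI
  span EF: point load 111.7 at a = 1.5: Pab(L + b)/(6LEI) = 62.83/EI
  span EF: triangular load, peak 38: w₀L³/(45EI) = 22.8/EI
  relative rotation θ_0 = (256.6 + 85.63)/EI = 342.2/EI
A unit hogging moment at E produces rotation L₁/(3EI) + L₂/(3EI) = 2.667/EI.
Slope continuity at E: θ_0 = M_E·2.667/EI, so M_E = 342.2/2.667 = 128.3 kN·m (hogging).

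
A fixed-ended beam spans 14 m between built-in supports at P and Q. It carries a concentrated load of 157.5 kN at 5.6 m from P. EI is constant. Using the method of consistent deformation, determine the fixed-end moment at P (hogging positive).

M_P = 317.5 kN·m

Release both end moments; the primary structure is a simply-supported span PQ with redundants M_P and M_Q.
Simple-span end rotations at P and Q under the given loads:
  at P: point load 157.5 at a = 5.6: Pab(L + b)/(6LEI) = 1976/EI
  at Q: point load 157.5 at a = 5.6: Pab(L + a)/(6LEI) = 1729/EI
  θ_P0 = 1976/EI,  θ_Q0 = 1729/EI
Flexibility coefficients: a unit moment at one end gives L/(3EI) there and L/(6EI) at the far end, so f₁₁ = f₂₂ = 4.667/EI and f₁₂ = f₂₁ = 2.333/EI.
Compatibility — zero rotation at each built-in end:
  4.667 M_P + 2.333 M_Q = 1976
  2.333 M_P + 4.667 M_Q = 1729
Solving the pair gives M_P = 317.5 kN·m and M_Q = 211.7 kN·m (hogging).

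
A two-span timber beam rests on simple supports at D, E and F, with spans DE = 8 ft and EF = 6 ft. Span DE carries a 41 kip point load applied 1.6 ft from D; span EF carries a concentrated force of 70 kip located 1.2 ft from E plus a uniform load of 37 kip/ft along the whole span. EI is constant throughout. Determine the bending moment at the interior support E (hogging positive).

M_E = 115.3 kip·ft

Take M_E as the redundant. Released structure: two simple spans DE and EF with a hinge at E.
Rotations at E on the released spans (each span's end-slope, ×1/EI):
  span DE: point load 41 at a = 1.6: Pab(L + a)/(6LEI) = 83.97/EI
  span EF: point load 70 at a = 1.2: Pab(L + b)/(6LEI) = 121/EI
  span EF: UDL 37: wL³/(24EI) = 333/EI
  relative rotation θ_0 = (83.97 + 454)/EI = 537.9/EI
A unit hogging moment at E produces rotation L₁/(3EI) + L₂/(3EI) = 4.667/EI.
Slope continuity at E: θ_0 = M_E·4.667/EI, so M_E = 537.9/4.667 = 115.3 kip·ft (hogging).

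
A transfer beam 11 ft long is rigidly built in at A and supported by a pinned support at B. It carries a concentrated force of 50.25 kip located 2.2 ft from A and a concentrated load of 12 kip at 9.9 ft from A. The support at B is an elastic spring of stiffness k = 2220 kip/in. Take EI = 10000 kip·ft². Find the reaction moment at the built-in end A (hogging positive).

Remove the prop at B; the released (primary) structure is a cantilever built in at A.
Deflection at B on the released cantilever, summing each load's contribution:
  point load 50.25 at a = 2.2: Pa²(3L − a)/(6EI) = 1248/EI
  point load 12 at a = 9.9: Pa²(3L − a)/(6EI) = 4528/EI
  δ_0 = 5777/EI
Tip deflection under a unit load at B: L³/(3EI) = 443.7/EI.
With EI = 10000 kip·ft²: δ_0 = 0.57765 ft and δ_{BB} = 0.044367 ft/kip.
Compatibility — the spring shortens by R_B/k under the reaction it provides: δ_0 − R_B·δ_{BB} = R_B/k. With 1/k = 1/(2220×12) ft/kip = 0.000038 ft/kip, R_B = δ_0 / (δ_{BB} + 1/k) = 0.57765 / (0.044367 + 0.000038) = 13.01 kip.
Moment equilibrium about A: M_A = Σ(load moments about A) − R_B·L = 229.3 − 13.01×11 = 86.25 kip·ft.

M_A = 86.25 kip·ft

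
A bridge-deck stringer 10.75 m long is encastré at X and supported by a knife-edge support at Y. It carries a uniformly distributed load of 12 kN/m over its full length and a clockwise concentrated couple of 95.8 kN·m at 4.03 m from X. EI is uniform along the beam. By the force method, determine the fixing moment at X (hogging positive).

M_X = 181.6 kN·m

Release the roller at Y. Primary structure: cantilever fixed at X.
Free-end deflection of the primary structure under the applied loading (downward +):
  UDL 12: wL⁴/(8EI) = 20032/EI
  clockwise couple 95.8 at a = 4.03: M₀a(2L − a)/(2EI) = 3372/EI
  δ_0 = 23404/EI
Flexibility coefficient — unit upward force at Y: δ_{YY} = L³/(3EI) = 414.1/EI.
The prop prevents deflection at Y: R_Y = δ_0/δ_{YY} = 23404/414.1 = 56.52 kN.
Moment equilibrium about X: M_X = Σ(load moments about X) − R_Y·L = 789.2 − 56.52×10.75 = 181.6 kN·m.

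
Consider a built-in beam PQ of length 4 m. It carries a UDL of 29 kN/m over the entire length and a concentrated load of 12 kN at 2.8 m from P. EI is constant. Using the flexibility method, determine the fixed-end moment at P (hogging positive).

M_P = 41.69 kN·m

Take the two fixed-end moments M_P, M_Q as redundants; the released structure is the simple span PQ.
End rotations of the released simple span under the applied load (×1/EI):
  at P: UDL 29: wL³/(24EI) = 77.33/EI
  at Q: UDL 29: wL³/(24EI) = 77.33/EI
  at P: point load 12 at a = 2.8: Pab(L + b)/(6LEI) = 8.736/EI
  at Q: point load 12 at a = 2.8: Pab(L + a)/(6LEI) = 11.42/EI
  θ_P0 = 86.07/EI,  θ_Q0 = 88.76/EI
Flexibility coefficients: a unit moment at one end gives L/(3EI) there and L/(6EI) at the far end, so f₁₁ = f₂₂ = 1.333/EI and f₁₂ = f₂₁ = 0.6667/EI.
Compatibility — zero rotation at each built-in end:
  1.333 M_P + 0.6667 M_Q = 86.07
  0.6667 M_P + 1.333 M_Q = 88.76
Solving the pair gives M_P = 41.69 kN·m and M_Q = 45.72 kN·m (hogging).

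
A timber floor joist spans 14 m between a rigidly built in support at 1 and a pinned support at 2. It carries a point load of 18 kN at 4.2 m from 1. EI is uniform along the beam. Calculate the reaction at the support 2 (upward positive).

R_2 = 2.187 kN

Remove the prop at 2; the released (primary) structure is a cantilever built in at 1.
Downward deflection at the released point 2 due to the loads:
  point load 18 at a = 4.2: Pa²(3L − a)/(6EI) = 2000/EI
Flexibility coefficient — unit upward force at 2: δ_{22} = L³/(3EI) = 914.7/EI.
The prop prevents deflection at 2: R_2 = δ_0/δ_{22} = 2000/914.7 = 2.187 kN.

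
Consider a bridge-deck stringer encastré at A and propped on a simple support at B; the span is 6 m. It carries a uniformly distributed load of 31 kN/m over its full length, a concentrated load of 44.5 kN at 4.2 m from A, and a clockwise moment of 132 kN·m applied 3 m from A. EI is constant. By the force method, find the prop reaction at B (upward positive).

Choose R_B as the redundant. The primary structure is the cantilever fixed at A.
Primary-structure tip deflection at B by superposition:
  UDL 31: wL⁴/(8EI) = 5022/EI
  point load 44.5 at a = 4.2: Pa²(3L − a)/(6EI) = 1805/EI
  clockwise couple 132 at a = 3: M₀a(2L − a)/(2EI) = 1782/EI
  δ_0 = 8609/EI
Flexibility coefficient — unit upward force at B: δ_{BB} = L³/(3EI) = 72/EI.
The prop prevents deflection at B: R_B = δ_0/δ_{BB} = 8609/72 = 119.6 kN.

R_B = 119.6 kN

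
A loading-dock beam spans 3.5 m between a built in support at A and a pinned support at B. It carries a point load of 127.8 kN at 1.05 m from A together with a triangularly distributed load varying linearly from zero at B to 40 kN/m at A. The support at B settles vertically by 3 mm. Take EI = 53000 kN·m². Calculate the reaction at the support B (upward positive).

R_B = 18.4 kN

Take the reaction at B as the redundant and release it; the primary structure is a cantilever fixed at A.
Free-end deflection of the primary structure under the applied loading (downward +):
  point load 127.8 at a = 1.05: Pa²(3L − a)/(6EI) = 221.9/EI
  triangular load, peak 40 at the fixed end: w₀L⁴/(30EI) = 200.1/EI
  δ_0 = 422/EI
Tip deflection under a unit load at B: L³/(3EI) = 14.29/EI.
With EI = 53000 kN·m²: δ_0 = 0.007962 m and δ_{BB} = 0.00027 m/kN.
Compatibility — the beam at B must follow the support down by 0.003 m: δ_0 − R_B·δ_{BB} = 0.003, so R_B = (0.007962 − 0.003)/0.00027 = 18.4 kN.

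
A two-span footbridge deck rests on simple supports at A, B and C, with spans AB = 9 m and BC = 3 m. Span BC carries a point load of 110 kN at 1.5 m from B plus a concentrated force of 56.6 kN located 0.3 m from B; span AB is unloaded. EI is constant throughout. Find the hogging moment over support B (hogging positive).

Insert a hinge at B; M_B is the redundant, and each span becomes simply supported.
End slopes at the hinge B, treating each span as simply supported:
  span BC: point load 110 at a = 1.5: Pab(L + b)/(6LEI) = 61.88/EI
  span BC: point load 56.6 at a = 0.3: Pab(L + b)/(6LEI) = 14.52/EI
  relative rotation θ_0 = (0 + 76.39)/EI = 76.39/EI
A unit hogging moment at B produces rotation L₁/(3EI) + L₂/(3EI) = 4/EI.
Compatibility: M_B·(L₁+L₂)/(3EI) = θ_0, giving M_B = 19.1 kN·m (hogging).

M_B = 19.1 kN·m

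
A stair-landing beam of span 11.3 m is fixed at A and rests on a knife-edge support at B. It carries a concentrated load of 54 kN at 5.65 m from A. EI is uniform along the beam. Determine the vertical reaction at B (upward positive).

Remove the prop at B; the released (primary) structure is a cantilever built in at A.
Deflection at B on the released cantilever, summing each load's contribution:
  point load 54 at a = 5.65: Pa²(3L − a)/(6EI) = 8116/EI
Tip deflection under a unit load at B: L³/(3EI) = 481/EI.
Compatibility at B: δ_0 − R_B·δ_{BB} = 0, so R_B = 8116/481 = 16.88 kN.

R_B = 16.88 kN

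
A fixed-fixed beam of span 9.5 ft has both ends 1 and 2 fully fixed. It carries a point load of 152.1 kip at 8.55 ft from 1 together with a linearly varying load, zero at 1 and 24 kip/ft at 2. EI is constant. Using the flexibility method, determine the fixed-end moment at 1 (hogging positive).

Release both end moments; the primary structure is a simply-supported span 12 with redundants M_1 and M_2.
End rotations of the released simple span under the applied load (×1/EI):
  at 1: point load 152.1 at a = 8.55: Pab(L + b)/(6LEI) = 226.5/EI
  at 2: point load 152.1 at a = 8.55: Pab(L + a)/(6LEI) = 391.2/EI
  at 1: triangular load, peak 24: 7w₀L³/(360EI) = 400.1/EI
  at 2: triangular load, peak 24: w₀L³/(45EI) = 457.3/EI
  θ_10 = 626.6/EI,  θ_20 = 848.5/EI
Flexibility coefficients: a unit moment at one end gives L/(3EI) there and L/(6EI) at the far end, so f₁₁ = f₂₂ = 3.167/EI and f₁₂ = f₂₁ = 1.583/EI.
Compatibility — zero rotation at each built-in end:
  3.167 M_1 + 1.583 M_2 = 626.6
  1.583 M_1 + 3.167 M_2 = 848.5
Solving the pair gives M_1 = 85.2 kip·ft and M_2 = 225.3 kip·ft (hogging).

M_1 = 85.2 kip·ft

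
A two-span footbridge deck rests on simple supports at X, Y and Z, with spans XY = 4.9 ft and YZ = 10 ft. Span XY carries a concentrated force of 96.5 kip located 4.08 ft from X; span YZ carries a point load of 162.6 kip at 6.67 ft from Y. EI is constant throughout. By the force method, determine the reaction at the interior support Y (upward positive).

R_Y = 189.7 kip

Take M_Y as the redundant. Released structure: two simple spans XY and YZ with a hinge at Y.
End slopes at the hinge Y, treating each span as simply supported:
  span XY: point load 96.5 at a = 4.08: Pab(L + a)/(6LEI) = 98.61/EI
  span YZ: point load 162.6 at a = 6.67: Pab(L + b)/(6LEI) = 802.4/EI
  relative rotation θ_0 = (98.61 + 802.4)/EI = 901/EI
A unit hogging moment at Y produces rotation L₁/(3EI) + L₂/(3EI) = 4.967/EI.
Compatibility: M_Y·(L₁+L₂)/(3EI) = θ_0, giving M_Y = 181.4 kip·ft (hogging).
Span XY, ΣM about X with M_Y applied at Y: R_Y^{XY}·4.9 = 393.7 + 181.4, so R_Y^{XY} = 117.4 kip and R_X = 96.5 − 117.4 = -20.87 kip.
Span YZ, ΣM about Z: R_Y^{YZ}·10 = 541.5 + 181.4, so R_Y^{YZ} = 72.29 kip and R_Z = 162.6 − 72.29 = 90.31 kip.
R_Y = 117.4 + 72.29 = 189.7 kip.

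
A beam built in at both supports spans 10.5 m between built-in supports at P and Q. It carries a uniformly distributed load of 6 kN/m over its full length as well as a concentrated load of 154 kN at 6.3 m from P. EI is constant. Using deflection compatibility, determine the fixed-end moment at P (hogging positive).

M_P = 210.4 kN·m

Release both end moments; the primary structure is a simply-supported span PQ with redundants M_P and M_Q.
Simple-span end rotations at P and Q under the given loads:
  at P: UDL 6: wL³/(24EI) = 289.4/EI
  at Q: UDL 6: wL³/(24EI) = 289.4/EI
  at P: point load 154 at a = 6.3: Pab(L + b)/(6LEI) = 950.8/EI
  at Q: point load 154 at a = 6.3: Pab(L + a)/(6LEI) = 1087/EI
  θ_P0 = 1240/EI,  θ_Q0 = 1376/EI
Flexibility coefficients: a unit moment at one end gives L/(3EI) there and L/(6EI) at the far end, so f₁₁ = f₂₂ = 3.5/EI and f₁₂ = f₂₁ = 1.75/EI.
Compatibility — zero rotation at each built-in end:
  3.5 M_P + 1.75 M_Q = 1240
  1.75 M_P + 3.5 M_Q = 1376
Solving the pair gives M_P = 210.4 kN·m and M_Q = 288 kN·m (hogging).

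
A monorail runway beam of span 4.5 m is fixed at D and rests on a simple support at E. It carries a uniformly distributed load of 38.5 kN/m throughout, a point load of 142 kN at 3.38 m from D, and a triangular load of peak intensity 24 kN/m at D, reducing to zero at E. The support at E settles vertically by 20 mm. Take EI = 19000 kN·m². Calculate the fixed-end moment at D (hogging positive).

Remove the prop at E; the released (primary) structure is a cantilever built in at D.
Deflection at E on the released cantilever, summing each load's contribution:
  UDL 38.5: wL⁴/(8EI) = 1973/EI
  point load 142 at a = 3.38: Pa²(3L − a)/(6EI) = 2736/EI
  triangular load, peak 24 at the fixed end: w₀L⁴/(30EI) = 328.1/EI
  δ_0 = 5038/EI
Tip deflection under a unit load at E: L³/(3EI) = 30.38/EI.
With EI = 19000 kN·m²: δ_0 = 0.26514 m and δ_{EE} = 0.001599 m/kN.
Compatibility — the beam at E must follow the support down by 0.02 m: δ_0 − R_E·δ_{EE} = 0.02, so R_E = (0.26514 − 0.02)/0.001599 = 153.3 kN.
Moment equilibrium about D: M_D = Σ(load moments about D) − R_E·L = 950.8 − 153.3×4.5 = 260.7 kN·m.

M_D = 260.7 kN·m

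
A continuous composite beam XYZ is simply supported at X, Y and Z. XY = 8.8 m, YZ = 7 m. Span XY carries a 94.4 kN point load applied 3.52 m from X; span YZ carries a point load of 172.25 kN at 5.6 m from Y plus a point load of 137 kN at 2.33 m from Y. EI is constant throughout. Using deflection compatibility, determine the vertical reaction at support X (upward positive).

R_X = 33.04 kN

Take M_Y as the redundant. Released structure: two simple spans XY and YZ with a hinge at Y.
Rotations at Y on the released spans (each span's end-slope, ×1/EI):
  span XY: point load 94.4 at a = 3.52: Pab(L + a)/(6LEI) = 409.4/EI
  span YZ: point load 172.25 at a = 5.6: Pab(L + b)/(6LEI) = 270.1/EI
  span YZ: point load 137 at a = 2.33: Pab(L + b)/(6LEI) = 414.2/EI
  relative rotation θ_0 = (409.4 + 684.3)/EI = 1094/EI
A unit hogging moment at Y produces rotation L₁/(3EI) + L₂/(3EI) = 5.267/EI.
Compatibility: M_Y·(L₁+L₂)/(3EI) = θ_0, giving M_Y = 207.7 kN·m (hogging).
Span XY, ΣM about X with M_Y applied at Y: R_Y^{XY}·8.8 = 332.3 + 207.7, so R_Y^{XY} = 61.36 kN and R_X = 94.4 − 61.36 = 33.04 kN.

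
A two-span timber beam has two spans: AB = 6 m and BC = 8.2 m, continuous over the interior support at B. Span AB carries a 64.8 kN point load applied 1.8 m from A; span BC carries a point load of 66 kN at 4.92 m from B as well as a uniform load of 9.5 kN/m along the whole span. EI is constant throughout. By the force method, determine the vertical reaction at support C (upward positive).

R_C = 63.79 kN

Release continuity at B by inserting a hinge; the redundant is the internal moment M_B. The primary structure is two simply-supported spans AB and BC.
Discontinuity in slope at B on the released structure — sum the simple-span end rotations:
  span AB: point load 64.8 at a = 1.8: Pab(L + a)/(6LEI) = 106.1/EI
  span BC: point load 66 at a = 4.92: Pab(L + b)/(6LEI) = 248.5/EI
  span BC: UDL 9.5: wL³/(24EI) = 218.2/EI
  relative rotation θ_0 = (106.1 + 466.8)/EI = 572.9/EI
A unit hogging moment at B produces rotation L₁/(3EI) + L₂/(3EI) = 4.733/EI.
Slope continuity at B: θ_0 = M_B·4.733/EI, so M_B = 572.9/4.733 = 121 kN·m (hogging).
Span BC, ΣM about C: R_B^{BC}·8.2 = 535.9 + 121, so R_B^{BC} = 80.11 kN and R_C = 143.9 − 80.11 = 63.79 kN.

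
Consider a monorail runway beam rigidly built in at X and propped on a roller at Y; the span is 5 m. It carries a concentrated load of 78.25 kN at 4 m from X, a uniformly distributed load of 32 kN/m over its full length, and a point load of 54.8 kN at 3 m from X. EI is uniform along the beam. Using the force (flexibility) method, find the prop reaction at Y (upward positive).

R_Y = 138.8 kN

Take the reaction at Y as the redundant and release it; the primary structure is a cantilever fixed at X.
Downward deflection at the released point Y due to the loads:
  point load 78.25 at a = 4: Pa²(3L − a)/(6EI) = 2295/EI
  UDL 32: wL⁴/(8EI) = 2500/EI
  point load 54.8 at a = 3: Pa²(3L − a)/(6EI) = 986.4/EI
  δ_0 = 5782/EI
Flexibility coefficient — unit upward force at Y: δ_{YY} = L³/(3EI) = 41.67/EI.
Compatibility at Y: δ_0 − R_Y·δ_{YY} = 0, so R_Y = 5782/41.67 = 138.8 kN.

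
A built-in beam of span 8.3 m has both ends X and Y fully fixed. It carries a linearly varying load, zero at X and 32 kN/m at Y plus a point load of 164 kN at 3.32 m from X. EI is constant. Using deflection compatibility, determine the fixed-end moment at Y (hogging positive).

Take the two fixed-end moments M_X, M_Y as redundants; the released structure is the simple span XY.
On the primary (simply-supported) span, the end slopes from the loading are:
  at X: triangular load, peak 32: 7w₀L³/(360EI) = 355.8/EI
  at Y: triangular load, peak 32: w₀L³/(45EI) = 406.6/EI
  at X: point load 164 at a = 3.32: Pab(L + b)/(6LEI) = 723.1/EI
  at Y: point load 164 at a = 3.32: Pab(L + a)/(6LEI) = 632.7/EI
  θ_X0 = 1079/EI,  θ_Y0 = 1039/EI
Flexibility coefficients: a unit moment at one end gives L/(3EI) there and L/(6EI) at the far end, so f₁₁ = f₂₂ = 2.767/EI and f₁₂ = f₂₁ = 1.383/EI.
Compatibility — zero rotation at each built-in end:
  2.767 M_X + 1.383 M_Y = 1079
  1.383 M_X + 2.767 M_Y = 1039
Solving the pair gives M_X = 269.5 kN·m and M_Y = 240.9 kN·m (hogging).

M_Y = 240.9 kN·m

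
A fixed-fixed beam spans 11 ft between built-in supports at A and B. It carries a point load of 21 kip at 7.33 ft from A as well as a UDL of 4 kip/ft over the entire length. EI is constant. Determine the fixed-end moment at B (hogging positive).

Take the two fixed-end moments M_A, M_B as redundants; the released structure is the simple span AB.
Simple-span end rotations at A and B under the given loads:
  at A: point load 21 at a = 7.33: Pab(L + b)/(6LEI) = 125.6/EI
  at B: point load 21 at a = 7.33: Pab(L + a)/(6LEI) = 156.9/EI
  at A: UDL 4: wL³/(24EI) = 221.8/EI
  at B: UDL 4: wL³/(24EI) = 221.8/EI
  θ_A0 = 347.4/EI,  θ_B0 = 378.7/EI
Flexibility coefficients: a unit moment at one end gives L/(3EI) there and L/(6EI) at the far end, so f₁₁ = f₂₂ = 3.667/EI and f₁₂ = f₂₁ = 1.833/EI.
Compatibility — zero rotation at each built-in end:
  3.667 M_A + 1.833 M_B = 347.4
  1.833 M_A + 3.667 M_B = 378.7
Solving the pair gives M_A = 57.47 kip·ft and M_B = 74.56 kip·ft (hogging).

M_B = 74.56 kip·ft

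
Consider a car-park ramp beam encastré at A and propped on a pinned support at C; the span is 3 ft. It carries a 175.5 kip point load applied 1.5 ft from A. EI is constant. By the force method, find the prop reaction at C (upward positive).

Release the roller at C. Primary structure: cantilever fixed at A.
Deflection at C on the released cantilever, summing each load's contribution:
  point load 175.5 at a = 1.5: Pa²(3L − a)/(6EI) = 493.6/EI
Flexibility coefficient — unit upward force at C: δ_{CC} = L³/(3EI) = 9/EI.
The prop prevents deflection at C: R_C = δ_0/δ_{CC} = 493.6/9 = 54.84 kip.

R_C = 54.84 kip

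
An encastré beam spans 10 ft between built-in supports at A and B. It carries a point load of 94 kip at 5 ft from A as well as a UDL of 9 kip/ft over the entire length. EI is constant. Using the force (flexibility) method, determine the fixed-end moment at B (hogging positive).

M_B = 192.5 kip·ft

Release both end moments; the primary structure is a simply-supported span AB with redundants M_A and M_B.
On the primary (simply-supported) span, the end slopes from the loading are:
  at A: point load 94 at a = 5: Pab(L + b)/(6LEI) = 587.5/EI
  at B: point load 94 at a = 5: Pab(L + a)/(6LEI) = 587.5/EI
  at A: UDL 9: wL³/(24EI) = 375/EI
  at B: UDL 9: wL³/(24EI) = 375/EI
  θ_A0 = 962.5/EI,  θ_B0 = 962.5/EI
Flexibility coefficients: a unit moment at one end gives L/(3EI) there and L/(6EI) at the far end, so f₁₁ = f₂₂ = 3.333/EI and f₁₂ = f₂₁ = 1.667/EI.
Compatibility — zero rotation at each built-in end:
  3.333 M_A + 1.667 M_B = 962.5
  1.667 M_A + 3.333 M_B = 962.5
Solving the pair gives M_A = 192.5 kip·ft and M_B = 192.5 kip·ft (hogging).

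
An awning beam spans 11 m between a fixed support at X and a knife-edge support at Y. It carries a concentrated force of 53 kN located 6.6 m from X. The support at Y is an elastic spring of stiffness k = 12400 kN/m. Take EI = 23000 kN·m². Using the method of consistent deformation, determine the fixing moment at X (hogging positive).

Choose R_Y as the redundant. The primary structure is the cantilever fixed at X.
Downward deflection at the released point Y due to the loads:
  point load 53 at a = 6.6: Pa²(3L − a)/(6EI) = 10158/EI
Tip deflection under a unit load at Y: L³/(3EI) = 443.7/EI.
With EI = 23000 kN·m²: δ_0 = 0.44166 m and δ_{YY} = 0.01929 m/kN.
Compatibility — the spring shortens by R_Y/k under the reaction it provides: δ_0 − R_Y·δ_{YY} = R_Y/k. With 1/k = 0.000081 m/kN, R_Y = δ_0 / (δ_{YY} + 1/k) = 0.44166 / (0.01929 + 0.000081) = 22.8 kN.
Moment equilibrium about X: M_X = Σ(load moments about X) − R_Y·L = 349.8 − 22.8×11 = 98.99 kN·m.

M_X = 98.99 kN·m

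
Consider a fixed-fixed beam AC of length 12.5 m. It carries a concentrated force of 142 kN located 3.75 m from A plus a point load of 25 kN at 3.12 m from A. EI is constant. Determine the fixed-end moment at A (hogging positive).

M_A = 304.8 kN·m

Take the two fixed-end moments M_A, M_C as redundants; the released structure is the simple span AC.
On the primary (simply-supported) span, the end slopes from the loading are:
  at A: point load 142 at a = 3.75: Pab(L + b)/(6LEI) = 1320/EI
  at C: point load 142 at a = 3.75: Pab(L + a)/(6LEI) = 1010/EI
  at A: point load 25 at a = 3.12: Pab(L + b)/(6LEI) = 213.4/EI
  at C: point load 25 at a = 3.12: Pab(L + a)/(6LEI) = 152.4/EI
  θ_A0 = 1534/EI,  θ_C0 = 1162/EI
Flexibility coefficients: a unit moment at one end gives L/(3EI) there and L/(6EI) at the far end, so f₁₁ = f₂₂ = 4.167/EI and f₁₂ = f₂₁ = 2.083/EI.
Compatibility — zero rotation at each built-in end:
  4.167 M_A + 2.083 M_C = 1534
  2.083 M_A + 4.167 M_C = 1162
Solving the pair gives M_A = 304.8 kN·m and M_C = 126.4 kN·m (hogging).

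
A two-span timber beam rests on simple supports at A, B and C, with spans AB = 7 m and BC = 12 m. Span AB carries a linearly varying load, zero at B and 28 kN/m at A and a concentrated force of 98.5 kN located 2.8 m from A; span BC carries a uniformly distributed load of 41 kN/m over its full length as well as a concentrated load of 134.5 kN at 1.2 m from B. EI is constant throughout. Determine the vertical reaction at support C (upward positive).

R_C = 207.3 kN

Take M_B as the redundant. Released structure: two simple spans AB and BC with a hinge at B.
Discontinuity in slope at B on the released structure — sum the simple-span end rotations:
  span AB: triangular load, peak 28: 7w₀L³/(360EI) = 186.7/EI
  span AB: point load 98.5 at a = 2.8: Pab(L + a)/(6LEI) = 270.3/EI
  span BC: UDL 41: wL³/(24EI) = 2952/EI
  span BC: point load 134.5 at a = 1.2: Pab(L + b)/(6LEI) = 552/EI
  relative rotation θ_0 = (457 + 3504)/EI = 3961/EI
A unit hogging moment at B produces rotation L₁/(3EI) + L₂/(3EI) = 6.333/EI.
Slope continuity at B: θ_0 = M_B·6.333/EI, so M_B = 3961/6.333 = 625.4 kN·m (hogging).
Span BC, ΣM about C: R_B^{BC}·12 = 4405 + 625.4, so R_B^{BC} = 419.2 kN and R_C = 626.5 − 419.2 = 207.3 kN.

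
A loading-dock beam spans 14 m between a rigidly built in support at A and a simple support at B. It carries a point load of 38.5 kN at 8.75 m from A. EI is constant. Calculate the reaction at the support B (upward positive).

Take the reaction at B as the redundant and release it; the primary structure is a cantilever fixed at A.
Free-end deflection of the primary structure under the applied loading (downward +):
  point load 38.5 at a = 8.75: Pa²(3L − a)/(6EI) = 16335/EI
Flexibility coefficient — unit upward force at B: δ_{BB} = L³/(3EI) = 914.7/EI.
Compatibility at B: δ_0 − R_B·δ_{BB} = 0, so R_B = 16335/914.7 = 17.86 kN.

R_B = 17.86 kN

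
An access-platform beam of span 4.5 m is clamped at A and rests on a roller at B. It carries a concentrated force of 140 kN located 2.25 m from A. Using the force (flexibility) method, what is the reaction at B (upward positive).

R_B = 43.75 kN

Release the roller at B. Primary structure: cantilever fixed at A.
Deflection at B on the released cantilever, summing each load's contribution:
  point load 140 at a = 2.25: Pa²(3L − a)/(6EI) = 1329/EI
Flexibility coefficient — unit upward force at B: δ_{BB} = L³/(3EI) = 30.38/EI.
The prop prevents deflection at B: R_B = δ_0/δ_{BB} = 1329/30.38 = 43.75 kN.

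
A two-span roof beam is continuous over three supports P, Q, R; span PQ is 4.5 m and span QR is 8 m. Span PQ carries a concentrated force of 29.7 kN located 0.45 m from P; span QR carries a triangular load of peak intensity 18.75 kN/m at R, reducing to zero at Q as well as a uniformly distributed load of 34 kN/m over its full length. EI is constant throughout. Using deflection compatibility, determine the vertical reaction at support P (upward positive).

R_P = -22.44 kN

Insert a hinge at Q; M_Q is the redundant, and each span becomes simply supported.
Rotations at Q on the released spans (each span's end-slope, ×1/EI):
  span PQ: point load 29.7 at a = 0.45: Pab(L + a)/(6LEI) = 9.924/EI
  span QR: triangular load, peak 18.75: 7w₀L³/(360EI) = 186.7/EI
  span QR: UDL 34: wL³/(24EI) = 725.3/EI
  relative rotation θ_0 = (9.924 + 912)/EI = 921.9/EI
A unit hogging moment at Q produces rotation L₁/(3EI) + L₂/(3EI) = 4.167/EI.
Slope continuity at Q: θ_0 = M_Q·4.167/EI, so M_Q = 921.9/4.167 = 221.3 kN·m (hogging).
Span PQ, ΣM about P with M_Q applied at Q: R_Q^{PQ}·4.5 = 13.37 + 221.3, so R_Q^{PQ} = 52.14 kN and R_P = 29.7 − 52.14 = -22.44 kN.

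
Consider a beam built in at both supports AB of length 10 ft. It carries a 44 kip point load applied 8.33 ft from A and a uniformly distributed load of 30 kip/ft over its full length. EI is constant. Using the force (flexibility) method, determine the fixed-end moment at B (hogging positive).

Take the two fixed-end moments M_A, M_B as redundants; the released structure is the simple span AB.
On the primary (simply-supported) span, the end slopes from the loading are:
  at A: point load 44 at a = 8.33: Pab(L + b)/(6LEI) = 119.1/EI
  at B: point load 44 at a = 8.33: Pab(L + a)/(6LEI) = 187/EI
  at A: UDL 30: wL³/(24EI) = 1250/EI
  at B: UDL 30: wL³/(24EI) = 1250/EI
  θ_A0 = 1369/EI,  θ_B0 = 1437/EI
Flexibility coefficients: a unit moment at one end gives L/(3EI) there and L/(6EI) at the far end, so f₁₁ = f₂₂ = 3.333/EI and f₁₂ = f₂₁ = 1.667/EI.
Compatibility — zero rotation at each built-in end:
  3.333 M_A + 1.667 M_B = 1369
  1.667 M_A + 3.333 M_B = 1437
Solving the pair gives M_A = 260.2 kip·ft and M_B = 301 kip·ft (hogging).

M_B = 301 kip·ft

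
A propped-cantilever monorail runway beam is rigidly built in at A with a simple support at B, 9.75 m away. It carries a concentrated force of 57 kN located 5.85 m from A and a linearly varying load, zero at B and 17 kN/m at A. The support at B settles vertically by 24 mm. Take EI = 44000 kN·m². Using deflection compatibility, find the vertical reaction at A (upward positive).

Take the reaction at B as the redundant and release it; the primary structure is a cantilever fixed at A.
Primary-structure tip deflection at B by superposition:
  point load 57 at a = 5.85: Pa²(3L − a)/(6EI) = 7608/EI
  triangular load, peak 17 at the fixed end: w₀L⁴/(30EI) = 5121/EI
  δ_0 = 12729/EI
Flexibility coefficient — unit upward force at B: δ_{BB} = L³/(3EI) = 309/EI.
With EI = 44000 kN·m²: δ_0 = 0.28929 m and δ_{BB} = 0.007022 m/kN.
Compatibility — the beam at B must follow the support down by 0.024 m: δ_0 − R_B·δ_{BB} = 0.024, so R_B = (0.28929 − 0.024)/0.007022 = 37.78 kN.
Vertical equilibrium: R_A = ΣP − R_B = 139.9 − 37.78 = 102.1 kN.

R_A = 102.1 kN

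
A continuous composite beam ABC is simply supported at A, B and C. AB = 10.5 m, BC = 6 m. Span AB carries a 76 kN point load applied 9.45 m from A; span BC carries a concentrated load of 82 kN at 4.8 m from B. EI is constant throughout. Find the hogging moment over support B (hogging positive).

Take M_B as the redundant. Released structure: two simple spans AB and BC with a hinge at B.
Discontinuity in slope at B on the released structure — sum the simple-span end rotations:
  span AB: point load 76 at a = 9.45: Pab(L + a)/(6LEI) = 238.8/EI
  span BC: point load 82 at a = 4.8: Pab(L + b)/(6LEI) = 94.46/EI
  relative rotation θ_0 = (238.8 + 94.46)/EI = 333.3/EI
A unit hogging moment at B produces rotation L₁/(3EI) + L₂/(3EI) = 5.5/EI.
Compatibility: M_B·(L₁+L₂)/(3EI) = θ_0, giving M_B = 60.59 kN·m (hogging).

M_B = 60.59 kN·m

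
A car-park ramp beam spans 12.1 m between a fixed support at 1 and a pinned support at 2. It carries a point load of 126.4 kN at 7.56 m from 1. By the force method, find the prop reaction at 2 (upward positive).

Remove the prop at 2; the released (primary) structure is a cantilever built in at 1.
Downward deflection at the released point 2 due to the loads:
  point load 126.4 at a = 7.56: Pa²(3L − a)/(6EI) = 34604/EI
Flexibility coefficient — unit upward force at 2: δ_{22} = L³/(3EI) = 590.5/EI.
The prop prevents deflection at 2: R_2 = δ_0/δ_{22} = 34604/590.5 = 58.6 kN.

R_2 = 58.6 kN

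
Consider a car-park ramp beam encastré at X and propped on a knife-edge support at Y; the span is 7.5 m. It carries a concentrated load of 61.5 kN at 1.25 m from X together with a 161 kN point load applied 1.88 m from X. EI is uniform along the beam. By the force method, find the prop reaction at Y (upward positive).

R_Y = 16.33 kN

Take the reaction at Y as the redundant and release it; the primary structure is a cantilever fixed at X.
Primary-structure tip deflection at Y by superposition:
  point load 61.5 at a = 1.25: Pa²(3L − a)/(6EI) = 340.3/EI
  point load 161 at a = 1.88: Pa²(3L − a)/(6EI) = 1956/EI
  δ_0 = 2296/EI
Tip deflection under a unit load at Y: L³/(3EI) = 140.6/EI.
Compatibility at Y: δ_0 − R_Y·δ_{YY} = 0, so R_Y = 2296/140.6 = 16.33 kN.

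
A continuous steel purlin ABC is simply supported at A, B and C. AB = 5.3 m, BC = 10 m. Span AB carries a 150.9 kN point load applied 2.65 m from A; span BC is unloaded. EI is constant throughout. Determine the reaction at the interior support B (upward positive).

Take M_B as the redundant. Released structure: two simple spans AB and BC with a hinge at B.
Discontinuity in slope at B on the released structure — sum the simple-span end rotations:
  span AB: point load 150.9 at a = 2.65: Pab(L + a)/(6LEI) = 264.9/EI
  relative rotation θ_0 = (264.9 + 0)/EI = 264.9/EI
A unit hogging moment at B produces rotation L₁/(3EI) + L₂/(3EI) = 5.1/EI.
Compatibility: M_B·(L₁+L₂)/(3EI) = θ_0, giving M_B = 51.95 kN·m (hogging).
Span AB, ΣM about A with M_B applied at B: R_B^{AB}·5.3 = 399.9 + 51.95, so R_B^{AB} = 85.25 kN and R_A = 150.9 − 85.25 = 65.65 kN.
Span BC, ΣM about C: R_B^{BC}·10 = 0 + 51.95, so R_B^{BC} = 5.195 kN and R_C = 0 − 5.195 = -5.195 kN.
R_B = 85.25 + 5.195 = 90.45 kN.

R_B = 90.45 kN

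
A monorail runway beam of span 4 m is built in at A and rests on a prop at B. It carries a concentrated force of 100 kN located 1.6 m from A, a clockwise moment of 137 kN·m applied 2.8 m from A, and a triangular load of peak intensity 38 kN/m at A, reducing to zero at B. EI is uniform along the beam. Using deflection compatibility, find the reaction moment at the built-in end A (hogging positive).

M_A = 67.33 kN·m

Remove the prop at B; the released (primary) structure is a cantilever built in at A.
Free-end deflection of the primary structure under the applied loading (downward +):
  point load 100 at a = 1.6: Pa²(3L − a)/(6EI) = 443.7/EI
  clockwise couple 137 at a = 2.8: M₀a(2L − a)/(2EI) = 997.4/EI
  triangular load, peak 38 at the fixed end: w₀L⁴/(30EI) = 324.3/EI
  δ_0 = 1765/EI
Tip deflection under a unit load at B: L³/(3EI) = 21.33/EI.
Compatibility at B: δ_0 − R_B·δ_{BB} = 0, so R_B = 1765/21.33 = 82.75 kN.
Moment equilibrium about A: M_A = Σ(load moments about A) − R_B·L = 398.3 − 82.75×4 = 67.33 kN·m.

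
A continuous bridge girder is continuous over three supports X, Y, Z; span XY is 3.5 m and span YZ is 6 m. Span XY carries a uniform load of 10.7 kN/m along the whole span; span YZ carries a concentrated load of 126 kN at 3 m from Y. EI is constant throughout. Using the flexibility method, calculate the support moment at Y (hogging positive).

Take M_Y as the redundant. Released structure: two simple spans XY and YZ with a hinge at Y.
Discontinuity in slope at Y on the released structure — sum the simple-span end rotations:
  span XY: UDL 10.7: wL³/(24EI) = 19.12/EI
  span YZ: point load 126 at a = 3: Pab(L + b)/(6LEI) = 283.5/EI
  relative rotation θ_0 = (19.12 + 283.5)/EI = 302.6/EI
A unit hogging moment at Y produces rotation L₁/(3EI) + L₂/(3EI) = 3.167/EI.
Compatibility: M_Y·(L₁+L₂)/(3EI) = θ_0, giving M_Y = 95.56 kN·m (hogging).

M_Y = 95.56 kN·m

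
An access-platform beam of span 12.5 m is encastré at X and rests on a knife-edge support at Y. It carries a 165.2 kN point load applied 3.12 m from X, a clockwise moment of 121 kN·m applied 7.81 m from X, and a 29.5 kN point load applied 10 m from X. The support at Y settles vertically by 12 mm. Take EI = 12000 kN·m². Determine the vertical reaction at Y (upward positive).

Remove the prop at Y; the released (primary) structure is a cantilever built in at X.
Downward deflection at the released point Y due to the loads:
  point load 165.2 at a = 3.12: Pa²(3L − a)/(6EI) = 9215/EI
  clockwise couple 121 at a = 7.81: M₀a(2L − a)/(2EI) = 8122/EI
  point load 29.5 at a = 10: Pa²(3L − a)/(6EI) = 13521/EI
  δ_0 = 30858/EI
Tip deflection under a unit load at Y: L³/(3EI) = 651/EI.
With EI = 12000 kN·m²: δ_0 = 2.5715 m and δ_{YY} = 0.054253 m/kN.
Compatibility — the beam at Y must follow the support down by 0.012 m: δ_0 − R_Y·δ_{YY} = 0.012, so R_Y = (2.5715 − 0.012)/0.054253 = 47.18 kN.

R_Y = 47.18 kN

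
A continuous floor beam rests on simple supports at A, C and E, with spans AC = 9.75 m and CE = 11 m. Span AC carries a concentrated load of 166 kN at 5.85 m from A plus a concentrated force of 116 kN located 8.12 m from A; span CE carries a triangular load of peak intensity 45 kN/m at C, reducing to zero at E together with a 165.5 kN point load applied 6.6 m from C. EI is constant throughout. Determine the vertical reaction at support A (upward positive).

R_A = 27.5 kN

Take M_C as the redundant. Released structure: two simple spans AC and CE with a hinge at C.
Discontinuity in slope at C on the released structure — sum the simple-span end rotations:
  span AC: point load 166 at a = 5.85: Pab(L + a)/(6LEI) = 1010/EI
  span AC: point load 116 at a = 8.12: Pab(L + a)/(6LEI) = 469/EI
  span CE: triangular load, peak 45: w₀L³/(45EI) = 1331/EI
  span CE: point load 165.5 at a = 6.6: Pab(L + b)/(6LEI) = 1121/EI
  relative rotation θ_0 = (1479 + 2452)/EI = 3931/EI
A unit hogging moment at C produces rotation L₁/(3EI) + L₂/(3EI) = 6.917/EI.
Compatibility: M_C·(L₁+L₂)/(3EI) = θ_0, giving M_C = 568.4 kN·m (hogging).
Span AC, ΣM about A with M_C applied at C: R_C^{AC}·9.75 = 1913 + 568.4, so R_C^{AC} = 254.5 kN and R_A = 282 − 254.5 = 27.5 kN.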